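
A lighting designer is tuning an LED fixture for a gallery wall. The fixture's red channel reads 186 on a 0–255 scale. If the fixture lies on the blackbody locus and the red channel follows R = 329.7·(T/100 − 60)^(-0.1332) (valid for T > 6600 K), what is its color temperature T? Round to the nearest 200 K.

(t − 60)^(-0.1332) = 186/329.7 = 0.56415.
t − 60 = 0.56415^(1/-0.1332) = 0.56415^(-7.508) = 73.521, so t = 133.521.
T = 100·t = 13352 K → 13400 K to the nearest 200 K.

13400 K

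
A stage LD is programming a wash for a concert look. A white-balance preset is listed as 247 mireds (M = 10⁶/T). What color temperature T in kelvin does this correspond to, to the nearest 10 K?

4050 K

T = 10⁶ / 247 = 4048.58 K → 4050 K.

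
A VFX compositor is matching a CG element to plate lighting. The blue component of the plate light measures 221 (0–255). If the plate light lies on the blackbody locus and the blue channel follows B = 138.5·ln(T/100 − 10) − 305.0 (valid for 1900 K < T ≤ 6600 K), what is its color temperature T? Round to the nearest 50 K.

ln(t − 10) = (221 + 305.0) / 138.5 = 3.7978.
t − 10 = e^3.7978 = 44.604, so t = 54.604.
T = 100·t = 5460 K → 5450 K to the nearest 50 K.

5450 K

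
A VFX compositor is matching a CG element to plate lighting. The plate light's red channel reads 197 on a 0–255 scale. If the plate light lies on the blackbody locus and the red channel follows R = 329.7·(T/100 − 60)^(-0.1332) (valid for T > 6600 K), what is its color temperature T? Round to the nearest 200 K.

10800 K

(t − 60)^(-0.1332) = 197/329.7 = 0.59751.
t − 60 = 0.59751^(1/-0.1332) = 0.59751^(-7.508) = 47.761, so t = 107.761.
T = 100·t = 10776 K → 10800 K to the nearest 200 K.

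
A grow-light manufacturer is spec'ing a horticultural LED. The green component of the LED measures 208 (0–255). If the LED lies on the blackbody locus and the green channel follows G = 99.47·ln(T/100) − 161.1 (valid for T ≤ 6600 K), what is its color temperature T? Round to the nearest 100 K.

ln t = (208 + 161.1) / 99.47 = 3.7107.
t = e^3.7107 = 40.881.
T = 100·t = 4088 K → 4100 K to the nearest 100 K.

4100 K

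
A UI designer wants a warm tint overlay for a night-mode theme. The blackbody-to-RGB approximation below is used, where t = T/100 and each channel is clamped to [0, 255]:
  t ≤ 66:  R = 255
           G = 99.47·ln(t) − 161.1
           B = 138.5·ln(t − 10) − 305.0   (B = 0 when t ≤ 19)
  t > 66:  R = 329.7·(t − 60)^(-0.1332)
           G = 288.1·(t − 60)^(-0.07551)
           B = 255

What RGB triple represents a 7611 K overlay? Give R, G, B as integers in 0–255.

R=228, G=234, B=255

t = 7611/100 = 76.11; the t > 66 branch applies.
R = 329.7·(76.11 − 60)^(-0.1332) = 329.7·16.11^(-0.1332) = 329.7·0.69058 = 227.685.
G = 288.1·(76.11 − 60)^(-0.07551) = 288.1·16.11^(-0.07551) = 288.1·0.81069 = 233.558.
B = 255 by definition for t > 66.
Rounded: (228, 234, 255).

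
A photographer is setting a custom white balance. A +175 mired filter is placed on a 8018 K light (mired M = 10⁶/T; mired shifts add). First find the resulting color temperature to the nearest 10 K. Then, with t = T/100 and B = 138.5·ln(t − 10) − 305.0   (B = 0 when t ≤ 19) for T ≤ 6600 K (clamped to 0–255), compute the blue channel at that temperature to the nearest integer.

132

M_in = 10⁶/8018 = 124.72; M_out = 124.72 + (+175) = 299.72.
T_out = 10⁶/299.72 = 3336.5 K → 3340 K; t = 33.4.
B = 138.5·ln(33.4 − 10) − 305.0 = 138.5·ln 23.4 − 305.0 = 138.5·3.1527 − 305.0 = 131.654.
Rounded: 132.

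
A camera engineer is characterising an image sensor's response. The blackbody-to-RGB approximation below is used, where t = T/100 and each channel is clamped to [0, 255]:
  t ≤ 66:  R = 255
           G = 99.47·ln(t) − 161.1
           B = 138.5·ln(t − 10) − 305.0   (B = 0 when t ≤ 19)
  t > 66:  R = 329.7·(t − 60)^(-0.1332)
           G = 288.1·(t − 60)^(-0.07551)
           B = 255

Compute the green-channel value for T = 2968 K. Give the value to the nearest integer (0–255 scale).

t = 2968/100 = 29.68; the t ≤ 66 branch applies.
G = 99.47·ln 29.68 − 161.1 = 99.47·3.3905 − 161.1 = 176.150.
Rounded: 176.

176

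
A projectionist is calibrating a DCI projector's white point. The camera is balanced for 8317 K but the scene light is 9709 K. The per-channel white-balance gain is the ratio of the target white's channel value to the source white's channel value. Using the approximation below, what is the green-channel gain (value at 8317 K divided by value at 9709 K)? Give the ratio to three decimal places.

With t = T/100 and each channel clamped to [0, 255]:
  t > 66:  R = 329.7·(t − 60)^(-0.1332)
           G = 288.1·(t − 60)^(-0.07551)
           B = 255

At 9709 K (t = 97.09):
  G = 288.1·(97.09 − 60)^(-0.07551) = 288.1·37.09^(-0.07551) = 288.1·0.76121 = 219.305.
At 8317 K (t = 83.17):
  G = 288.1·(83.17 − 60)^(-0.07551) = 288.1·23.17^(-0.07551) = 288.1·0.78874 = 227.236.
Gain = 227.236 / 219.305 = 1.0362 → 1.036.

1.036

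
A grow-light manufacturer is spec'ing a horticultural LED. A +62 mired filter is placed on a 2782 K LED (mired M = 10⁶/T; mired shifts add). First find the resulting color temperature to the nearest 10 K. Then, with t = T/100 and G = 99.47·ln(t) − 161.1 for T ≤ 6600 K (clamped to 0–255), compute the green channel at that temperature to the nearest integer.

154

M_in = 10⁶/2782 = 359.45; M_out = 359.45 + (+62) = 421.45.
T_out = 10⁶/421.45 = 2372.7 K → 2370 K; t = 23.7.
G = 99.47·ln 23.7 − 161.1 = 99.47·3.1655 − 161.1 = 153.770.
Rounded: 154.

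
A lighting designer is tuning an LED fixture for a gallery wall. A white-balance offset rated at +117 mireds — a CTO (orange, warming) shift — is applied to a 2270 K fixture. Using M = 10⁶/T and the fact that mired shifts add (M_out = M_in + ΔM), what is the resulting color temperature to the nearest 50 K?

M_in = 10⁶/2270 = 440.53 mireds.
M_out = 440.53 + (+117) = 557.53 mireds.
T_out = 10⁶/557.53 = 1793.6 K → 1800 K.

1800 K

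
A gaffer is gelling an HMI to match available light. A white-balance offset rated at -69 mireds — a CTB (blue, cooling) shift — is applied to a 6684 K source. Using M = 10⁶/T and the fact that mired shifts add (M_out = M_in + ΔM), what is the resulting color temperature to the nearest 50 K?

12400 K

M_in = 10⁶/6684 = 149.61 mireds.
M_out = 149.61 + (-69) = 80.61 mireds.
T_out = 10⁶/80.61 = 12405.3 K → 12400 K.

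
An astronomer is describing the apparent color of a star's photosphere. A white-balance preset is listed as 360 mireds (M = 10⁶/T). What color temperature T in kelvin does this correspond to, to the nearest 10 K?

T = 10⁶ / 360 = 2777.78 K → 2780 K.

2780 K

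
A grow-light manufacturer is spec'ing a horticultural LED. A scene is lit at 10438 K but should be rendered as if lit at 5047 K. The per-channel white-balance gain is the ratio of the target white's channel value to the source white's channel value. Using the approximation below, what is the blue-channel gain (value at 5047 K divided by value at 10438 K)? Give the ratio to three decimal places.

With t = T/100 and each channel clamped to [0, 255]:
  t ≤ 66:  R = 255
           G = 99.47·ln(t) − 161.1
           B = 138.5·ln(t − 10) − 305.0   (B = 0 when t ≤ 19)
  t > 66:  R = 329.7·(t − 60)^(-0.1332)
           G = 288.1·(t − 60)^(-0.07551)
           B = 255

0.814

At 10438 K (t = 104.38):
  B = 255 by definition for t > 66.
At 5047 K (t = 50.47):
  B = 138.5·ln(50.47 − 10) − 305.0 = 138.5·ln 40.47 − 305.0 = 138.5·3.7006 − 305.0 = 207.528.
Gain = 207.528 / 255.000 = 0.8138 → 0.814.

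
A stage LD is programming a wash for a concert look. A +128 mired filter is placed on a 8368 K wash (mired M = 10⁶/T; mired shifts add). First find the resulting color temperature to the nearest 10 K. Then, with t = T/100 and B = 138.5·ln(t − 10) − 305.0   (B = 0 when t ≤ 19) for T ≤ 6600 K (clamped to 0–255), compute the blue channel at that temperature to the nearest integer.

M_in = 10⁶/8368 = 119.50; M_out = 119.50 + (+128) = 247.50.
T_out = 10⁶/247.50 = 4040.4 K → 4040 K; t = 40.4.
B = 138.5·ln(40.4 − 10) − 305.0 = 138.5·ln 30.4 − 305.0 = 138.5·3.4144 − 305.0 = 167.900.
Rounded: 168.

168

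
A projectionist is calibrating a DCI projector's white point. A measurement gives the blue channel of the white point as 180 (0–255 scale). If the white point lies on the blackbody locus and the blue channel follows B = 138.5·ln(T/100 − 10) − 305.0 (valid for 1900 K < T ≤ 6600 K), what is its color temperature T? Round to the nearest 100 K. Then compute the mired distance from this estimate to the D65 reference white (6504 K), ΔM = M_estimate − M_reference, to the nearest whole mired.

ln(t − 10) = (180 + 305.0) / 138.5 = 3.5018.
t − 10 = e^3.5018 = 33.175, so t = 43.175.
T = 100·t = 4318 K → 4300 K to the nearest 100 K.
M_estimate = 10⁶/4300 = 232.56; M_reference = 10⁶/6504 = 153.75.
ΔM = 232.56 − 153.75 = 78.81 → +79 mireds.

+79 mireds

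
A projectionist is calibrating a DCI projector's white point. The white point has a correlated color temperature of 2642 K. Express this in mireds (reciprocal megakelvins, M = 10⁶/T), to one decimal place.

378.5 mireds

M = 10⁶ / 2642 = 378.501 → 378.5 mireds.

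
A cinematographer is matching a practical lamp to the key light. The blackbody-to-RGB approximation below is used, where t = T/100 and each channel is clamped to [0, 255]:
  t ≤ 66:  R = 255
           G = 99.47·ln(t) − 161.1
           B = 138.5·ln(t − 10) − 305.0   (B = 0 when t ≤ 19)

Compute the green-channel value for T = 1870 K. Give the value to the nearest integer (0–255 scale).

130

t = 1870/100 = 18.7; the t ≤ 66 branch applies.
G = 99.47·ln 18.7 − 161.1 = 99.47·2.9285 − 161.1 = 130.200.
Rounded: 130.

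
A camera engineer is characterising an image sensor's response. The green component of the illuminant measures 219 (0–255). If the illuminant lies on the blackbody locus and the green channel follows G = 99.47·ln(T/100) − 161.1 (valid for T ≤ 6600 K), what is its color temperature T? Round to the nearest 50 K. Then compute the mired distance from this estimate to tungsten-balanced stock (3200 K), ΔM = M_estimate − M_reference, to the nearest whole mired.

ln t = (219 + 161.1) / 99.47 = 3.8213.
t = e^3.8213 = 45.661.
T = 100·t = 4566 K → 4550 K to the nearest 50 K.
M_estimate = 10⁶/4550 = 219.78; M_reference = 10⁶/3200 = 312.50.
ΔM = 219.78 − 312.50 = -92.72 → -93 mireds.

-93 mireds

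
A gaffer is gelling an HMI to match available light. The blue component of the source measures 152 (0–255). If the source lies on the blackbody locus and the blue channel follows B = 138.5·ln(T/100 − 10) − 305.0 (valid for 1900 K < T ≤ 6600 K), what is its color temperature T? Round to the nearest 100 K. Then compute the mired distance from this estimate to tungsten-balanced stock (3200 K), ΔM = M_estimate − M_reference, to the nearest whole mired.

-42 mireds

ln(t − 10) = (152 + 305.0) / 138.5 = 3.2996.
t − 10 = e^3.2996 = 27.103, so t = 37.103.
T = 100·t = 3710 K → 3700 K to the nearest 100 K.
M_estimate = 10⁶/3700 = 270.27; M_reference = 10⁶/3200 = 312.50.
ΔM = 270.27 − 312.50 = -42.23 → -42 mireds.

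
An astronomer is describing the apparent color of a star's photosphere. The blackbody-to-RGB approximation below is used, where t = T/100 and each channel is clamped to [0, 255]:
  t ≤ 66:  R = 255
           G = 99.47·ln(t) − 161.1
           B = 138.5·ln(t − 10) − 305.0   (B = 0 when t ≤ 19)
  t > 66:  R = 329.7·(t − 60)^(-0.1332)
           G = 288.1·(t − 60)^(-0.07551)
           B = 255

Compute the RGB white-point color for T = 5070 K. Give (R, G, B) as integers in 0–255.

t = 5070/100 = 50.7; the t ≤ 66 branch applies.
R = 255 by definition for t ≤ 66.
G = 99.47·ln 50.7 − 161.1 = 99.47·3.9259 − 161.1 = 229.412.
B = 138.5·ln(50.7 − 10) − 305.0 = 138.5·ln 40.7 − 305.0 = 138.5·3.7062 − 305.0 = 208.313.
Rounded: (255, 229, 208).

(255, 229, 208)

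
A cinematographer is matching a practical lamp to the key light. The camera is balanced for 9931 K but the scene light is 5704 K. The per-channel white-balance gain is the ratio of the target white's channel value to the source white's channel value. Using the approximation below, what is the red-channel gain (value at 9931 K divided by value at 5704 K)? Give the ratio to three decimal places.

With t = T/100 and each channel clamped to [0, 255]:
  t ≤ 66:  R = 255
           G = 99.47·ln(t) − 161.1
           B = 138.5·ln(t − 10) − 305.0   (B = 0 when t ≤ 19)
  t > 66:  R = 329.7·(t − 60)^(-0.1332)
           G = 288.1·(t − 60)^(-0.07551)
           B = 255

At 5704 K (t = 57.04):
  R = 255 by definition for t ≤ 66.
At 9931 K (t = 99.31):
  R = 329.7·(99.31 − 60)^(-0.1332) = 329.7·39.31^(-0.1332) = 329.7·0.61321 = 202.177.
Gain = 202.177 / 255.000 = 0.7928 → 0.793.

0.793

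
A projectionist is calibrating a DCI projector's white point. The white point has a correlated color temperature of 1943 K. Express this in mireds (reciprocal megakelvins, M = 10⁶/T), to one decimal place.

M = 10⁶ / 1943 = 514.668 → 514.7 mireds.

514.7 mireds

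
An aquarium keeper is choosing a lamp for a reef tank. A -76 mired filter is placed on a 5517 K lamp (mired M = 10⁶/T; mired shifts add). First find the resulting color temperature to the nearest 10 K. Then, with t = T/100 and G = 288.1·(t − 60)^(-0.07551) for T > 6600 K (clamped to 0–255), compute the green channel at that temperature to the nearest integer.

M_in = 10⁶/5517 = 181.26; M_out = 181.26 + (-76) = 105.26.
T_out = 10⁶/105.26 = 9500.5 K → 9500 K; t = 95.
G = 288.1·(95 − 60)^(-0.07551) = 288.1·35^(-0.07551) = 288.1·0.76455 = 220.268.
Rounded: 220.

220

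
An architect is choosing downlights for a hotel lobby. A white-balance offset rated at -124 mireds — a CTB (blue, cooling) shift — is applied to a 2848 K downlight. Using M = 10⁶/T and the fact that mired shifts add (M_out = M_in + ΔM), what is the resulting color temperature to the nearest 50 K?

M_in = 10⁶/2848 = 351.12 mireds.
M_out = 351.12 + (-124) = 227.12 mireds.
T_out = 10⁶/227.12 = 4402.9 K → 4400 K.

4400 K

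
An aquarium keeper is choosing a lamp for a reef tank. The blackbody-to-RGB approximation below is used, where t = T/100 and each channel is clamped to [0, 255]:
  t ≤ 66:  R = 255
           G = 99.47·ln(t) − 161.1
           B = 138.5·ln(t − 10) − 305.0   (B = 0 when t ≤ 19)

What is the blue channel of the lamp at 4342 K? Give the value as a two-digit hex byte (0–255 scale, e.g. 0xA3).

0xB5

t = 4342/100 = 43.42; the t ≤ 66 branch applies.
B = 138.5·ln(43.42 − 10) − 305.0 = 138.5·ln 33.42 − 305.0 = 138.5·3.5092 − 305.0 = 181.018.
Rounded: 181; in hex, 0xB5.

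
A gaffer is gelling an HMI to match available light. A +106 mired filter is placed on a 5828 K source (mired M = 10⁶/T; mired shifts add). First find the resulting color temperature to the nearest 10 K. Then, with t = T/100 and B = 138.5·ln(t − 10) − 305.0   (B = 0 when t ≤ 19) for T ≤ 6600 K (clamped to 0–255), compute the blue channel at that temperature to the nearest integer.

M_in = 10⁶/5828 = 171.59; M_out = 171.59 + (+106) = 277.59.
T_out = 10⁶/277.59 = 3602.5 K → 3600 K; t = 36.
B = 138.5·ln(36 − 10) − 305.0 = 138.5·ln 26 − 305.0 = 138.5·3.2581 − 305.0 = 146.246.
Rounded: 146.

146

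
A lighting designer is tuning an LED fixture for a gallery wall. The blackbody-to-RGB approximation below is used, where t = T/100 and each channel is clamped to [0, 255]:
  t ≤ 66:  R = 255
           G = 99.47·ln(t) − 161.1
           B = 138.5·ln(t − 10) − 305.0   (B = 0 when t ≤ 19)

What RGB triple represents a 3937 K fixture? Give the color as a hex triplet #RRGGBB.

t = 3937/100 = 39.37; the t ≤ 66 branch applies.
R = 255 by definition for t ≤ 66.
G = 99.47·ln 39.37 − 161.1 = 99.47·3.6730 − 161.1 = 204.254.
B = 138.5·ln(39.37 − 10) − 305.0 = 138.5·ln 29.37 − 305.0 = 138.5·3.3800 − 305.0 = 163.126.
Rounded: (255, 204, 163).
In hex: #FFCCA3.

#FFCCA3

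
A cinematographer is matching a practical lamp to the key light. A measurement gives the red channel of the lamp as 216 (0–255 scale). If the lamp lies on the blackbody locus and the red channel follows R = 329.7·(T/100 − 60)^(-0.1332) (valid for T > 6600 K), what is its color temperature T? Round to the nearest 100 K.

(t − 60)^(-0.1332) = 216/329.7 = 0.65514.
t − 60 = 0.65514^(1/-0.1332) = 0.65514^(-7.508) = 23.926, so t = 83.926.
T = 100·t = 8393 K → 8400 K to the nearest 100 K.

8400 K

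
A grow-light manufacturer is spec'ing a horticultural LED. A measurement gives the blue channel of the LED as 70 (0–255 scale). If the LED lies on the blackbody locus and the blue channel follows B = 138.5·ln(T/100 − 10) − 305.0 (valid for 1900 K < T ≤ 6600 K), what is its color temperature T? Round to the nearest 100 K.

ln(t − 10) = (70 + 305.0) / 138.5 = 2.7076.
t − 10 = e^2.7076 = 14.993, so t = 24.993.
T = 100·t = 2499 K → 2500 K to the nearest 100 K.

2500 K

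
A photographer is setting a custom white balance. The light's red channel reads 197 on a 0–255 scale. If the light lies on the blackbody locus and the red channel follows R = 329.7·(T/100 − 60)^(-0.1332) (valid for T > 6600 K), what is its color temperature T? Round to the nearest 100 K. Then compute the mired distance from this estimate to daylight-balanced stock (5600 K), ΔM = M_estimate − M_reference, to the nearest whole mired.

-86 mireds

(t − 60)^(-0.1332) = 197/329.7 = 0.59751.
t − 60 = 0.59751^(1/-0.1332) = 0.59751^(-7.508) = 47.761, so t = 107.761.
T = 100·t = 10776 K → 10800 K to the nearest 100 K.
M_estimate = 10⁶/10800 = 92.59; M_reference = 10⁶/5600 = 178.57.
ΔM = 92.59 − 178.57 = -85.98 → -86 mireds.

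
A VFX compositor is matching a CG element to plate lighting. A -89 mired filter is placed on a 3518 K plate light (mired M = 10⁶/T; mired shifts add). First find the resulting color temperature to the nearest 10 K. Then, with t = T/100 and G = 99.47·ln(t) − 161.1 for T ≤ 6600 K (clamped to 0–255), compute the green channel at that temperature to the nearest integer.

M_in = 10⁶/3518 = 284.25; M_out = 284.25 + (-89) = 195.25.
T_out = 10⁶/195.25 = 5121.6 K → 5120 K; t = 51.2.
G = 99.47·ln 51.2 − 161.1 = 99.47·3.9357 − 161.1 = 230.388.
Rounded: 230.

230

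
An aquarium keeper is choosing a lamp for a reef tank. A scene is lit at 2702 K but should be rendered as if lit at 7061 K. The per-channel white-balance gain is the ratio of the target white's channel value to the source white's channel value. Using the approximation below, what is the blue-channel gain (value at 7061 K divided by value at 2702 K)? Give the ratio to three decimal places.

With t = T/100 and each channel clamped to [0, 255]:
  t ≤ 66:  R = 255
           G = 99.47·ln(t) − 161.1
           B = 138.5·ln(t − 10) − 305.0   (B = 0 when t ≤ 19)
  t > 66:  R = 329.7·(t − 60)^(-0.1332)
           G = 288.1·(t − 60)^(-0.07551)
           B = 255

2.912

At 2702 K (t = 27.02):
  B = 138.5·ln(27.02 − 10) − 305.0 = 138.5·ln 17.02 − 305.0 = 138.5·2.8344 − 305.0 = 87.563.
At 7061 K (t = 70.61):
  B = 255 by definition for t > 66.
Gain = 255.000 / 87.563 = 2.9122 → 2.912.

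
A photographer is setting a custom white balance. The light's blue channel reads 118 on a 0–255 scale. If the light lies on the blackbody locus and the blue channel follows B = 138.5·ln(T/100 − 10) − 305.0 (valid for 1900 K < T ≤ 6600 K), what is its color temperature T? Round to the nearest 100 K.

3100 K

ln(t − 10) = (118 + 305.0) / 138.5 = 3.0542.
t − 10 = e^3.0542 = 21.203, so t = 31.203.
T = 100·t = 3120 K → 3100 K to the nearest 100 K.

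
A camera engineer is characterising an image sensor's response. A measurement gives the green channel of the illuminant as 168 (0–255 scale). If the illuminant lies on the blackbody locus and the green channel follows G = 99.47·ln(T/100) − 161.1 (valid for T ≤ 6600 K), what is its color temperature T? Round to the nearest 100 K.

2700 K

ln t = (168 + 161.1) / 99.47 = 3.3085.
t = e^3.3085 = 27.345.
T = 100·t = 2735 K → 2700 K to the nearest 100 K.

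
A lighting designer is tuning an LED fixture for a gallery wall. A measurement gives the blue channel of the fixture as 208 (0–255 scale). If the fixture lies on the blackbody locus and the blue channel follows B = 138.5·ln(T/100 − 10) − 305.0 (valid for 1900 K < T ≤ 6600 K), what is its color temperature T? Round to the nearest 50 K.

ln(t − 10) = (208 + 305.0) / 138.5 = 3.7040.
t − 10 = e^3.7040 = 40.608, so t = 50.608.
T = 100·t = 5061 K → 5050 K to the nearest 50 K.

5050 K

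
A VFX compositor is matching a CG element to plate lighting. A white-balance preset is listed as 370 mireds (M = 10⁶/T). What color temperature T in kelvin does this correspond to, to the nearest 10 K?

2700 K

T = 10⁶ / 370 = 2702.70 K → 2700 K.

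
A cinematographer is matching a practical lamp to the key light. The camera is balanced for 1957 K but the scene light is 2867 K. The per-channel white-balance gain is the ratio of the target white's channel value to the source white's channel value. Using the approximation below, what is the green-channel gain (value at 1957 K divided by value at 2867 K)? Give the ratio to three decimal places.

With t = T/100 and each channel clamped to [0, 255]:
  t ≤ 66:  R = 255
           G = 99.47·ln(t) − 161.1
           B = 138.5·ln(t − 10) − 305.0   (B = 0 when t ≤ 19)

At 2867 K (t = 28.67):
  G = 99.47·ln 28.67 − 161.1 = 99.47·3.3559 − 161.1 = 172.707.
At 1957 K (t = 19.57):
  G = 99.47·ln 19.57 − 161.1 = 99.47·2.9740 − 161.1 = 134.724.
Gain = 134.724 / 172.707 = 0.7801 → 0.780.

0.780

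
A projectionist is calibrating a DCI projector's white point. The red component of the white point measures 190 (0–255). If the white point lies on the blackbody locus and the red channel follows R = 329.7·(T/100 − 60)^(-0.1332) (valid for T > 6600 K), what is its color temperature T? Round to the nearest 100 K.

(t − 60)^(-0.1332) = 190/329.7 = 0.57628.
t − 60 = 0.57628^(1/-0.1332) = 0.57628^(-7.508) = 62.667, so t = 122.667.
T = 100·t = 12267 K → 12300 K to the nearest 100 K.

12300 K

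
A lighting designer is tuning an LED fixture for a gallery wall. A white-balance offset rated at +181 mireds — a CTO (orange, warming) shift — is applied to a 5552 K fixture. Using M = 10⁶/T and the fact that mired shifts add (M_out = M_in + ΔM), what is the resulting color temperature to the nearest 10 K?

2770 K

M_in = 10⁶/5552 = 180.12 mireds.
M_out = 180.12 + (+181) = 361.12 mireds.
T_out = 10⁶/361.12 = 2769.2 K → 2770 K.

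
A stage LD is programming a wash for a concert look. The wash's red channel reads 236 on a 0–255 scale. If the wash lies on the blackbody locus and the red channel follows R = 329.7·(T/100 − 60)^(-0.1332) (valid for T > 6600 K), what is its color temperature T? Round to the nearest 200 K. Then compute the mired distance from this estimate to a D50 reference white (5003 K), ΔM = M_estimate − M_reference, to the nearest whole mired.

-61 mireds

(t − 60)^(-0.1332) = 236/329.7 = 0.71580.
t − 60 = 0.71580^(1/-0.1332) = 0.71580^(-7.508) = 12.307, so t = 72.307.
T = 100·t = 7231 K → 7200 K to the nearest 200 K.
M_estimate = 10⁶/7200 = 138.89; M_reference = 10⁶/5003 = 199.88.
ΔM = 138.89 − 199.88 = -60.99 → -61 mireds.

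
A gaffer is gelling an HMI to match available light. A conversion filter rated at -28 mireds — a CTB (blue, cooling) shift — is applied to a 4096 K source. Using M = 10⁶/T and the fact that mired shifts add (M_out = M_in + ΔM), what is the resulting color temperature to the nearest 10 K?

4630 K

M_in = 10⁶/4096 = 244.14 mireds.
M_out = 244.14 + (-28) = 216.14 mireds.
T_out = 10⁶/216.14 = 4626.6 K → 4630 K.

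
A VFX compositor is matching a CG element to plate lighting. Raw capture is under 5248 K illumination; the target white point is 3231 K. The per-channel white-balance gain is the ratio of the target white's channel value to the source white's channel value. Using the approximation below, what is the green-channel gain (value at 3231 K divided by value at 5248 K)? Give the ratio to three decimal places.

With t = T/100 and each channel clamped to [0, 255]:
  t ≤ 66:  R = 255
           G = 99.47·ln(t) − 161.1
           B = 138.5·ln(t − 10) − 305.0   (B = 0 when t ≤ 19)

At 5248 K (t = 52.48):
  G = 99.47·ln 52.48 − 161.1 = 99.47·3.9604 − 161.1 = 232.844.
At 3231 K (t = 32.31):
  G = 99.47·ln 32.31 − 161.1 = 99.47·3.4754 − 161.1 = 184.596.
Gain = 184.596 / 232.844 = 0.7928 → 0.793.

0.793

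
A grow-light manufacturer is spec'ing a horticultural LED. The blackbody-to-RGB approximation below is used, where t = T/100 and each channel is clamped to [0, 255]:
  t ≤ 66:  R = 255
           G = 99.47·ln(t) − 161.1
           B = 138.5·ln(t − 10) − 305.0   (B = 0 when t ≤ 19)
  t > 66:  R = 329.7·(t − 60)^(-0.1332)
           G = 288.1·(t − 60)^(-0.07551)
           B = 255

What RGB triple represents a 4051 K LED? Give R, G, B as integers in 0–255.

t = 4051/100 = 40.51; the t ≤ 66 branch applies.
R = 255 by definition for t ≤ 66.
G = 99.47·ln 40.51 − 161.1 = 99.47·3.7015 − 161.1 = 207.093.
B = 138.5·ln(40.51 − 10) − 305.0 = 138.5·ln 30.51 − 305.0 = 138.5·3.4181 − 305.0 = 168.401.
Rounded: (255, 207, 168).

R=255, G=207, B=168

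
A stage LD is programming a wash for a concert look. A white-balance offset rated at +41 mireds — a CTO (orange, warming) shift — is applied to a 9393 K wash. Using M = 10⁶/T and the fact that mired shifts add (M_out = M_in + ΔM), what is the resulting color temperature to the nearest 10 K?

6780 K

M_in = 10⁶/9393 = 106.46 mireds.
M_out = 106.46 + (+41) = 147.46 mireds.
T_out = 10⁶/147.46 = 6781.4 K → 6780 K.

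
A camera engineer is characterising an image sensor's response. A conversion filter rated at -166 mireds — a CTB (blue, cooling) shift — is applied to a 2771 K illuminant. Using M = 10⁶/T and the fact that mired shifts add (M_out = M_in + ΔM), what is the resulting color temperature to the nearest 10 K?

M_in = 10⁶/2771 = 360.88 mireds.
M_out = 360.88 + (-166) = 194.88 mireds.
T_out = 10⁶/194.88 = 5131.3 K → 5130 K.

5130 K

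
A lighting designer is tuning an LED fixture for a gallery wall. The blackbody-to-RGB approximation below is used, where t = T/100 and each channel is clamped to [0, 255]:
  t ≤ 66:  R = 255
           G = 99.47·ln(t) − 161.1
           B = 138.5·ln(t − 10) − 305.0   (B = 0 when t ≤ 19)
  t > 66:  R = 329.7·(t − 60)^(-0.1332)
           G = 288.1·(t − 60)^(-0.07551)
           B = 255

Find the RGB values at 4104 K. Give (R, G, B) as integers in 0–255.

(255, 208, 171)

t = 4104/100 = 41.04; the t ≤ 66 branch applies.
R = 255 by definition for t ≤ 66.
G = 99.47·ln 41.04 − 161.1 = 99.47·3.7145 − 161.1 = 208.386.
B = 138.5·ln(41.04 − 10) − 305.0 = 138.5·ln 31.04 − 305.0 = 138.5·3.4353 − 305.0 = 170.786.
Rounded: (255, 208, 171).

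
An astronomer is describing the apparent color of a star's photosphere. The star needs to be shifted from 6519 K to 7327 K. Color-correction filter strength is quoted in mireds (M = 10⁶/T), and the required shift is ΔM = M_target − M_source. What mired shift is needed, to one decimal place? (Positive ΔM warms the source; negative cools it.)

-16.9 mireds

M_source = 10⁶/6519 = 153.398; M_target = 10⁶/7327 = 136.482.
ΔM = 136.482 − 153.398 = -16.916 → -16.9 mireds, a cooling shift.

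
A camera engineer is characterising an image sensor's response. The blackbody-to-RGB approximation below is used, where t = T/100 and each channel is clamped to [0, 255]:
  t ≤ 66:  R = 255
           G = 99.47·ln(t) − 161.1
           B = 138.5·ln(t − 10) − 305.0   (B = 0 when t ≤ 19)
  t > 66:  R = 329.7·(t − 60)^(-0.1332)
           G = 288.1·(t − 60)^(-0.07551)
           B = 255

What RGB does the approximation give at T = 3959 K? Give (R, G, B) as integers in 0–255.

t = 3959/100 = 39.59; the t ≤ 66 branch applies.
R = 255 by definition for t ≤ 66.
G = 99.47·ln 39.59 − 161.1 = 99.47·3.6786 − 161.1 = 204.808.
B = 138.5·ln(39.59 − 10) − 305.0 = 138.5·ln 29.59 − 305.0 = 138.5·3.3874 − 305.0 = 164.160.
Rounded: (255, 205, 164).

(255, 205, 164)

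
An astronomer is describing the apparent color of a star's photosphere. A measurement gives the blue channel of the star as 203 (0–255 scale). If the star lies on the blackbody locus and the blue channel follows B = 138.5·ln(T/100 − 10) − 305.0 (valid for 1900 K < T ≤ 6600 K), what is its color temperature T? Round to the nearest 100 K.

ln(t − 10) = (203 + 305.0) / 138.5 = 3.6679.
t − 10 = e^3.6679 = 39.168, so t = 49.168.
T = 100·t = 4917 K → 4900 K to the nearest 100 K.

4900 K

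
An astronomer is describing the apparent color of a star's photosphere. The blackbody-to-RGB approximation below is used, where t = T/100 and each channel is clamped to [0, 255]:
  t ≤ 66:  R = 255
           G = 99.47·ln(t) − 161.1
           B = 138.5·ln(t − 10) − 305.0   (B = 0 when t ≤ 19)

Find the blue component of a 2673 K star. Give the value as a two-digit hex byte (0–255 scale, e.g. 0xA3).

0x55

t = 2673/100 = 26.73; the t ≤ 66 branch applies.
B = 138.5·ln(26.73 − 10) − 305.0 = 138.5·ln 16.73 − 305.0 = 138.5·2.8172 − 305.0 = 85.183.
Rounded: 85; in hex, 0x55.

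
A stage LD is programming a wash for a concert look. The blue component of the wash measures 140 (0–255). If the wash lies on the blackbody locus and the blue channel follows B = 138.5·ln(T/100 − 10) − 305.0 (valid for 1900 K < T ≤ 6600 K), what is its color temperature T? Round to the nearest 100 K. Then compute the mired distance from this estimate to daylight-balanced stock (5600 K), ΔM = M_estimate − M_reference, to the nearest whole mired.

ln(t − 10) = (140 + 305.0) / 138.5 = 3.2130.
t − 10 = e^3.2130 = 24.853, so t = 34.853.
T = 100·t = 3485 K → 3500 K to the nearest 100 K.
M_estimate = 10⁶/3500 = 285.71; M_reference = 10⁶/5600 = 178.57.
ΔM = 285.71 − 178.57 = 107.14 → +107 mireds.

+107 mireds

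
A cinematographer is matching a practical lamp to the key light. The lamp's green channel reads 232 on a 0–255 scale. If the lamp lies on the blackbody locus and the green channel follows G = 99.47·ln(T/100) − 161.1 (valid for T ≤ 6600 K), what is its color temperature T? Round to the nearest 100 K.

ln t = (232 + 161.1) / 99.47 = 3.9519.
t = e^3.9519 = 52.036.
T = 100·t = 5204 K → 5200 K to the nearest 100 K.

5200 K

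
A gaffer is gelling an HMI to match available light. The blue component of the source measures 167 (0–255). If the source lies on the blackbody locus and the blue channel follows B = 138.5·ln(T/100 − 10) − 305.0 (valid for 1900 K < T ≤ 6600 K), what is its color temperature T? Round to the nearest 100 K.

ln(t − 10) = (167 + 305.0) / 138.5 = 3.4079.
t − 10 = e^3.4079 = 30.203, so t = 40.203.
T = 100·t = 4020 K → 4000 K to the nearest 100 K.

4000 K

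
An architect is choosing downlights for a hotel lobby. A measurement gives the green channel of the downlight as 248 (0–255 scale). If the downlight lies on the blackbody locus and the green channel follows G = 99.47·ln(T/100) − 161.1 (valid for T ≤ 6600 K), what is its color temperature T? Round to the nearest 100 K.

ln t = (248 + 161.1) / 99.47 = 4.1128.
t = e^4.1128 = 61.117.
T = 100·t = 6112 K → 6100 K to the nearest 100 K.

6100 K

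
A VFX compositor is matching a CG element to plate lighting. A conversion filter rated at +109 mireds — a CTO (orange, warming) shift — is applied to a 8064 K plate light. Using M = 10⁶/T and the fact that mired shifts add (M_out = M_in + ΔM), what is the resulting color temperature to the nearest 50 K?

4300 K

M_in = 10⁶/8064 = 124.01 mireds.
M_out = 124.01 + (+109) = 233.01 mireds.
T_out = 10⁶/233.01 = 4291.7 K → 4300 K.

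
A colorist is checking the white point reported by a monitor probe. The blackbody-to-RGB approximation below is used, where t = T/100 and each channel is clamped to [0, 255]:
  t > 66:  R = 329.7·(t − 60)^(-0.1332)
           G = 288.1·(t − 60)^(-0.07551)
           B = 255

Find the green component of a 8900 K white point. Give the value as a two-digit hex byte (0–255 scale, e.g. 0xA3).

t = 8900/100 = 89; the t > 66 branch applies.
G = 288.1·(89 − 60)^(-0.07551) = 288.1·29^(-0.07551) = 288.1·0.77549 = 223.418.
Rounded: 223; in hex, 0xDF.

0xDF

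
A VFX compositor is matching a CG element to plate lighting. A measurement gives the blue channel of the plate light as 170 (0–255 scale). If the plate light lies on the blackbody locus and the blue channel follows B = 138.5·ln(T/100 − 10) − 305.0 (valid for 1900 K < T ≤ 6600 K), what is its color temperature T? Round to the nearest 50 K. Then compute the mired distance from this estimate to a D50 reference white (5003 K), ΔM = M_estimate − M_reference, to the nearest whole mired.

ln(t − 10) = (170 + 305.0) / 138.5 = 3.4296.
t − 10 = e^3.4296 = 30.864, so t = 40.864.
T = 100·t = 4086 K → 4100 K to the nearest 50 K.
M_estimate = 10⁶/4100 = 243.90; M_reference = 10⁶/5003 = 199.88.
ΔM = 243.90 − 199.88 = 44.02 → +44 mireds.

+44 mireds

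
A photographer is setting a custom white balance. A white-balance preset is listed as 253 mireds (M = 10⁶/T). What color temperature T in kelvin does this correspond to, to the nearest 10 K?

T = 10⁶ / 253 = 3952.57 K → 3950 K.

3950 K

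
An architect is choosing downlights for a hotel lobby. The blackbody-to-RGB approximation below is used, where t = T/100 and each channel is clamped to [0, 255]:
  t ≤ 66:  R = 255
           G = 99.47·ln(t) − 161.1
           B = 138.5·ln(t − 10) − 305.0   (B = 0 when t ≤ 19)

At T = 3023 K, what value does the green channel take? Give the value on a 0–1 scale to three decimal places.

t = 3023/100 = 30.23; the t ≤ 66 branch applies.
G = 99.47·ln 30.23 − 161.1 = 99.47·3.4088 − 161.1 = 177.977.
On a 0–1 scale: 177.977/255 = 0.6979 → 0.698.

0.698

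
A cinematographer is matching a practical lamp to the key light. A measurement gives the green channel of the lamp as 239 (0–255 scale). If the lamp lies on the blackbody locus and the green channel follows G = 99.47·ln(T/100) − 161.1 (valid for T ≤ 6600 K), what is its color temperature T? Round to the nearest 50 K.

5600 K

ln t = (239 + 161.1) / 99.47 = 4.0223.
t = e^4.0223 = 55.830.
T = 100·t = 5583 K → 5600 K to the nearest 50 K.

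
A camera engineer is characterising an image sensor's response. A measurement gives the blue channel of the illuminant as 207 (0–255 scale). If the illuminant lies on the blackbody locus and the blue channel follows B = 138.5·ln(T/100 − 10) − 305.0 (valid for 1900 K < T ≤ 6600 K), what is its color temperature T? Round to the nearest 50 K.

ln(t − 10) = (207 + 305.0) / 138.5 = 3.6968.
t − 10 = e^3.6968 = 40.316, so t = 50.316.
T = 100·t = 5032 K → 5050 K to the nearest 50 K.

5050 K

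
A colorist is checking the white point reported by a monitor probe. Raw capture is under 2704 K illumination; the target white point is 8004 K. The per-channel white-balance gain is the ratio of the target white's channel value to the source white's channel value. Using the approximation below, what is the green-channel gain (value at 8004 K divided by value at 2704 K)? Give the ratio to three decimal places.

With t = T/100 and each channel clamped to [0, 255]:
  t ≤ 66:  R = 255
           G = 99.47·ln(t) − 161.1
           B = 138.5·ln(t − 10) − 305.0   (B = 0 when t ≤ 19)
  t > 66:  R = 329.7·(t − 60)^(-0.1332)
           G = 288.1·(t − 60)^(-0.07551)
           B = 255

1.377

At 2704 K (t = 27.04):
  G = 99.47·ln 27.04 − 161.1 = 99.47·3.2973 − 161.1 = 166.884.
At 8004 K (t = 80.04):
  G = 288.1·(80.04 − 60)^(-0.07551) = 288.1·20.04^(-0.07551) = 288.1·0.79743 = 229.740.
Gain = 229.740 / 166.884 = 1.3766 → 1.377.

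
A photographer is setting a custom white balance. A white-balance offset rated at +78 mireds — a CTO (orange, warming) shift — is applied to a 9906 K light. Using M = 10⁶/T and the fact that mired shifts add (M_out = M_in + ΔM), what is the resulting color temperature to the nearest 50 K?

5600 K

M_in = 10⁶/9906 = 100.95 mireds.
M_out = 100.95 + (+78) = 178.95 mireds.
T_out = 10⁶/178.95 = 5588.2 K → 5600 K.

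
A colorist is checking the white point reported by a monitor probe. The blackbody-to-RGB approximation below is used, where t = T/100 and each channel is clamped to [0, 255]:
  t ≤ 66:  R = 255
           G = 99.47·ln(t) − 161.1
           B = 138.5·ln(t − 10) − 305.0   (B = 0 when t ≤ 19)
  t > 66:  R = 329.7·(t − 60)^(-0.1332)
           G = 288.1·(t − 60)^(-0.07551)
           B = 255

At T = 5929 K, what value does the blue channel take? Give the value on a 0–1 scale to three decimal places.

0.921

t = 5929/100 = 59.29; the t ≤ 66 branch applies.
B = 138.5·ln(59.29 − 10) − 305.0 = 138.5·ln 49.29 − 305.0 = 138.5·3.8977 − 305.0 = 234.834.
On a 0–1 scale: 234.834/255 = 0.9209 → 0.921.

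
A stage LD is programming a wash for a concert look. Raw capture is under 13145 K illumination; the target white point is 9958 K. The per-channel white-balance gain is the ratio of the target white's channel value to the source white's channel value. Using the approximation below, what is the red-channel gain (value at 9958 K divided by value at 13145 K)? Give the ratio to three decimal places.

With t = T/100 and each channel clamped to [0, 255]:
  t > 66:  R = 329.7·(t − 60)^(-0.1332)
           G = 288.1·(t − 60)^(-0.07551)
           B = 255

1.082

At 13145 K (t = 131.45):
  R = 329.7·(131.45 − 60)^(-0.1332) = 329.7·71.45^(-0.1332) = 329.7·0.56630 = 186.709.
At 9958 K (t = 99.58):
  R = 329.7·(99.58 − 60)^(-0.1332) = 329.7·39.58^(-0.1332) = 329.7·0.61266 = 201.992.
Gain = 201.992 / 186.709 = 1.0819 → 1.082.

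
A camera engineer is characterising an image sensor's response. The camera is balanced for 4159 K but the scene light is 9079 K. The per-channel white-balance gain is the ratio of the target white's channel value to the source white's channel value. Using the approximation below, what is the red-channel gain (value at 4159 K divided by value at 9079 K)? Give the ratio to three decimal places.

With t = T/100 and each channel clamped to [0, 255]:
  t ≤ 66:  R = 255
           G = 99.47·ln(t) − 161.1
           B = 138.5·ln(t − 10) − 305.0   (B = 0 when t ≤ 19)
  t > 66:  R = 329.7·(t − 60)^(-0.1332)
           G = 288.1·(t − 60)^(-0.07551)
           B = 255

At 9079 K (t = 90.79):
  R = 329.7·(90.79 − 60)^(-0.1332) = 329.7·30.79^(-0.1332) = 329.7·0.63350 = 208.864.
At 4159 K (t = 41.59):
  R = 255 by definition for t ≤ 66.
Gain = 255.000 / 208.864 = 1.2209 → 1.221.

1.221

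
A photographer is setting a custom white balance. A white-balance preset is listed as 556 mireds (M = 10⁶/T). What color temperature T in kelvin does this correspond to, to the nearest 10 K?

1800 K

T = 10⁶ / 556 = 1798.56 K → 1800 K.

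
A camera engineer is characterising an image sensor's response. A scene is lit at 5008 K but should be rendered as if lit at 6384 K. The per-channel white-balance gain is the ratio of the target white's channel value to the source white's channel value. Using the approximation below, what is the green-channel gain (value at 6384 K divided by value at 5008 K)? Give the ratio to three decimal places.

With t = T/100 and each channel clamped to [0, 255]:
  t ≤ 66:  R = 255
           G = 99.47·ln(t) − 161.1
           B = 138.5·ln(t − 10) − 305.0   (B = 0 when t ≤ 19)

At 5008 K (t = 50.08):
  G = 99.47·ln 50.08 − 161.1 = 99.47·3.9136 − 161.1 = 228.188.
At 6384 K (t = 63.84):
  G = 99.47·ln 63.84 − 161.1 = 99.47·4.1564 − 161.1 = 252.335.
Gain = 252.335 / 228.188 = 1.1058 → 1.106.

1.106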